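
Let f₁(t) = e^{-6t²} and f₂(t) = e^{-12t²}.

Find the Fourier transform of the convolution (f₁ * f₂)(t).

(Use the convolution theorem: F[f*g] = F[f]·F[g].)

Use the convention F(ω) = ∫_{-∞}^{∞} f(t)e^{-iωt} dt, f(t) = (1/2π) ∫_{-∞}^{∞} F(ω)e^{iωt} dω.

F[f₁*f₂](ω) = \frac{\sqrt{2} \pi e^{- \frac{\omega^{2}}{16}}}{12}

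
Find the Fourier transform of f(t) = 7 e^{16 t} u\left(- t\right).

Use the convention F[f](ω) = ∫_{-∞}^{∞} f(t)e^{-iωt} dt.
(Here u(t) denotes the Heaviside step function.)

F(ω) = - \frac{7}{i \omega - 16}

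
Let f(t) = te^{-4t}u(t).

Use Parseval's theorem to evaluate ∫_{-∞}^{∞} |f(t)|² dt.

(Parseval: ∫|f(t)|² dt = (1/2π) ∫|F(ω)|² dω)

∫|f(t)|² dt = \frac{1}{256}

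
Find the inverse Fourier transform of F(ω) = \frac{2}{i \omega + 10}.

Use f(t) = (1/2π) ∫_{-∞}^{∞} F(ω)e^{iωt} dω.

f(t) = 2 e^{- 10 t} u\left(t\right)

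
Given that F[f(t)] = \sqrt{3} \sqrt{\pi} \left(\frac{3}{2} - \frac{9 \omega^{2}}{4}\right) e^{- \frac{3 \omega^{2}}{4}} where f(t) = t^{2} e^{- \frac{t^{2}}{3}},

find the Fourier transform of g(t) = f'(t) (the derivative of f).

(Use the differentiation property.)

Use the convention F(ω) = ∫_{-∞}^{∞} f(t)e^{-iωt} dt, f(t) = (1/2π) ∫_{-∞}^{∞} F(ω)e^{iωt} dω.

F[g](ω) = \frac{3 \sqrt{3} i \sqrt{\pi} \omega \left(2 - 3 \omega^{2}\right) e^{- \frac{3 \omega^{2}}{4}}}{4}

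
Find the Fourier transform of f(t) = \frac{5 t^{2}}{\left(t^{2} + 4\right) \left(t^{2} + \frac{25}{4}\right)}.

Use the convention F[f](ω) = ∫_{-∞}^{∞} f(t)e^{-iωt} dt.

F(ω) = - \frac{40 \pi e^{- 2 \left|{\omega}\right|}}{9} + \frac{50 \pi e^{- \frac{5 \left|{\omega}\right|}{2}}}{9}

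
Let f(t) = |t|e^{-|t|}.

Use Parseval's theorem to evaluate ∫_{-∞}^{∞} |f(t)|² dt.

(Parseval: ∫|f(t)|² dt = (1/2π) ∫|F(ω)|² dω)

∫|f(t)|² dt = \frac{1}{2}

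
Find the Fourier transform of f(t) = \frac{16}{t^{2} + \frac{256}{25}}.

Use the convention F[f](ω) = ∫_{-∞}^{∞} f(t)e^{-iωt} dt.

F(ω) = 5 \pi e^{- \frac{16 \left|{\omega}\right|}{5}}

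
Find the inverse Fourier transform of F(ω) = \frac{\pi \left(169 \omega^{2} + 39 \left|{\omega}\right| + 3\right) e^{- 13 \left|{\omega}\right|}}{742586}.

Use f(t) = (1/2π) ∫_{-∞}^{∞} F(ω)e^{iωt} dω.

f(t) = \frac{4}{\left(t^{2} + 169\right)^{3}}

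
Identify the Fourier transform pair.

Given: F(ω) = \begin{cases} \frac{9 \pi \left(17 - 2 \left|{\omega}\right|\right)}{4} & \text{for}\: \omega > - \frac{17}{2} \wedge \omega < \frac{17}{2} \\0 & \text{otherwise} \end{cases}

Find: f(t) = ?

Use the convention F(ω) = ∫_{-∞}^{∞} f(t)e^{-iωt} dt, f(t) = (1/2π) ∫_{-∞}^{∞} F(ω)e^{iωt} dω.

f(t) = \frac{9 \sin^{2}{\left(\frac{17 t}{4} \right)}}{t^{2}}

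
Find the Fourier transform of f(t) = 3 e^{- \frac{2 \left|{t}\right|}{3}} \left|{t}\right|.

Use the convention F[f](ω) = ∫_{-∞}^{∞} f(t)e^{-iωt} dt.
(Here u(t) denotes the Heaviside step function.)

F(ω) = \frac{54 \left(4 - 9 \omega^{2}\right)}{\left(9 \omega^{2} + 4\right)^{2}}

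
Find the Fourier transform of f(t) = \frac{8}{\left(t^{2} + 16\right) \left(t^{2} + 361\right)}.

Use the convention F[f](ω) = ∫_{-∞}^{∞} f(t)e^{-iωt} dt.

F(ω) = \frac{2 \pi \left(19 e^{15 \left|{\omega}\right|} - 4\right) e^{- 19 \left|{\omega}\right|}}{6555}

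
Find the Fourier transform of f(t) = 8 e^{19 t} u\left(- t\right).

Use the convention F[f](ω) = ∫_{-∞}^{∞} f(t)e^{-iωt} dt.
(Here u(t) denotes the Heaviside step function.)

F(ω) = - \frac{8}{i \omega - 19}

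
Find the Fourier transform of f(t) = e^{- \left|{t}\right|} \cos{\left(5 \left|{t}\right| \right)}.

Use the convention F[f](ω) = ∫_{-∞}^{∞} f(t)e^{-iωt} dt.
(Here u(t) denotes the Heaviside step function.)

F(ω) = \frac{2 \left(\omega^{2} + 26\right)}{\omega^{4} - 48 \omega^{2} + 676}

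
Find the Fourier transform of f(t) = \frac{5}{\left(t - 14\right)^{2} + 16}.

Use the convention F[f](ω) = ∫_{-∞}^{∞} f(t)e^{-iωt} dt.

F(ω) = \frac{5 \pi e^{- 14 i \omega - 4 \left|{\omega}\right|}}{4}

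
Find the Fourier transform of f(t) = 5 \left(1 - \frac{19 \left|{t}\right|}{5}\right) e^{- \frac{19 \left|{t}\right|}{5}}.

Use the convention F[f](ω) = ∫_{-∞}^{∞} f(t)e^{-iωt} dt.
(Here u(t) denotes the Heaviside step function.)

F(ω) = \frac{47500 \omega^{2}}{\left(25 \omega^{2} + 361\right)^{2}}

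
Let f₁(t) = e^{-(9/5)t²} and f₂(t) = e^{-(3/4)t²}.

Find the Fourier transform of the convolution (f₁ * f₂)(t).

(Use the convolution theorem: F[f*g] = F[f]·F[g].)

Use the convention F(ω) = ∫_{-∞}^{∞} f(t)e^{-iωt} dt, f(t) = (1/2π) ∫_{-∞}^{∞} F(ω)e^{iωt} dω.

F[f₁*f₂](ω) = \frac{2 \sqrt{15} \pi e^{- \frac{17 \omega^{2}}{36}}}{9}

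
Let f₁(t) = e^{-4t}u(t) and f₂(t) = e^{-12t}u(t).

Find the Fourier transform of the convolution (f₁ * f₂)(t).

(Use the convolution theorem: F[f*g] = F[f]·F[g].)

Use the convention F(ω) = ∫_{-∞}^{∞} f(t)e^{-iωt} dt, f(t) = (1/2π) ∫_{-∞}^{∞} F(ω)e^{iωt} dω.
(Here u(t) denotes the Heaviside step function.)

F[f₁*f₂](ω) = \frac{1}{\left(i \omega + 4\right) \left(i \omega + 12\right)}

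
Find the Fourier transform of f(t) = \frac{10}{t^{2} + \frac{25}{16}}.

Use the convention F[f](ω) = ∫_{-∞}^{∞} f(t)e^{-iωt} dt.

F(ω) = 8 \pi e^{- \frac{5 \left|{\omega}\right|}{4}}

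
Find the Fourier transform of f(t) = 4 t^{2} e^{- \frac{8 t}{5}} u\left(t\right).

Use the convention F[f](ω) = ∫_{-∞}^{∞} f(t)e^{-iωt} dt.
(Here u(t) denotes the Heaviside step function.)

F(ω) = \frac{1000}{\left(5 i \omega + 8\right)^{3}}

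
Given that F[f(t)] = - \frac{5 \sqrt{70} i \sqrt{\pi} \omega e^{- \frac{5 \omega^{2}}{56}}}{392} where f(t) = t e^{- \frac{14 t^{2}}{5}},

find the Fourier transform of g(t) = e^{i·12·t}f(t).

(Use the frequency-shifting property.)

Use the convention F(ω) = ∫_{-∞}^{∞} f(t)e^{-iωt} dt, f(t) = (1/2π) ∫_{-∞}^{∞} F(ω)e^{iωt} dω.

F[g](ω) = \frac{5 \sqrt{70} i \sqrt{\pi} \left(12 - \omega\right) e^{- \frac{5 \left(\omega - 12\right)^{2}}{56}}}{392}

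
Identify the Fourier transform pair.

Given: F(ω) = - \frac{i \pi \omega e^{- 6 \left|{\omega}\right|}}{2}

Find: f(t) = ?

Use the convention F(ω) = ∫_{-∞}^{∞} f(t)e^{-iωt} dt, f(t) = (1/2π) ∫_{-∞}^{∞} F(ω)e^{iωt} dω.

f(t) = \frac{6 t}{\left(t^{2} + 36\right)^{2}}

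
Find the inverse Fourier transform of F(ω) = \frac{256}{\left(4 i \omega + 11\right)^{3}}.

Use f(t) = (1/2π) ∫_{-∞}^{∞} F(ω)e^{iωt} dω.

f(t) = 2 t^{2} e^{- \frac{11 t}{4}} u\left(t\right)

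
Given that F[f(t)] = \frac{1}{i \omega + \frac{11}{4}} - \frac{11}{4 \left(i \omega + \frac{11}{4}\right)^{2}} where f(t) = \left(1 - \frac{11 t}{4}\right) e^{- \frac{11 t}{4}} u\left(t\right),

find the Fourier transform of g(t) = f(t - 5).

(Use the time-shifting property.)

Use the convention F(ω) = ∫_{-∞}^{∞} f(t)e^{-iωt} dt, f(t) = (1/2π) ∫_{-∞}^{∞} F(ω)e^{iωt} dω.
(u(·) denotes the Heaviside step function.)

F[g](ω) = \frac{16 i \omega e^{- 5 i \omega}}{- 16 \omega^{2} + 88 i \omega + 121}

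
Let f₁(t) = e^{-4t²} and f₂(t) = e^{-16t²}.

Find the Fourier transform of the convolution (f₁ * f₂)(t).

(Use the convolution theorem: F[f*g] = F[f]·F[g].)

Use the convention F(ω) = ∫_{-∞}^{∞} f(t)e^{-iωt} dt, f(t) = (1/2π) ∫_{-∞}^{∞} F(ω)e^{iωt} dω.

F[f₁*f₂](ω) = \frac{\pi e^{- \frac{5 \omega^{2}}{64}}}{8}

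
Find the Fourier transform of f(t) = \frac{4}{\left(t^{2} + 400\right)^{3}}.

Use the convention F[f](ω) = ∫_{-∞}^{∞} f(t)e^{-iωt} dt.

F(ω) = \frac{\pi \left(400 \omega^{2} + 60 \left|{\omega}\right| + 3\right) e^{- 20 \left|{\omega}\right|}}{6400000}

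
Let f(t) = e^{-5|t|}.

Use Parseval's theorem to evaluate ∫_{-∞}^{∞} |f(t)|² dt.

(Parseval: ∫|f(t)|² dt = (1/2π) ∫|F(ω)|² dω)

∫|f(t)|² dt = \frac{1}{5}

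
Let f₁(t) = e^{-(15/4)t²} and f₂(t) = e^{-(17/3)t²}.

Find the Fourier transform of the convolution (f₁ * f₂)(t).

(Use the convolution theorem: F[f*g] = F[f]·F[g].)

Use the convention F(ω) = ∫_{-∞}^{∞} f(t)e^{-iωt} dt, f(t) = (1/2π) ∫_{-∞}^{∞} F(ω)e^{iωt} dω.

F[f₁*f₂](ω) = \frac{2 \sqrt{85} \pi e^{- \frac{113 \omega^{2}}{1020}}}{85}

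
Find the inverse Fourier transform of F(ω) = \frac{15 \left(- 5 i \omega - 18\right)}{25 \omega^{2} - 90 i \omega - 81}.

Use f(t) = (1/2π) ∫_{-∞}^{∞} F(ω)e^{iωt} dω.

f(t) = 3 \left(\frac{9 t}{5} + 1\right) e^{- \frac{9 t}{5}} u\left(t\right)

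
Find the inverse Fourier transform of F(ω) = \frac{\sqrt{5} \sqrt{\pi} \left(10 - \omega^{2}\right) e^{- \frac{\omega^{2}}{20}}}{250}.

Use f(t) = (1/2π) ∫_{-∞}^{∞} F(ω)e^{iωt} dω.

f(t) = 2 t^{2} e^{- 5 t^{2}}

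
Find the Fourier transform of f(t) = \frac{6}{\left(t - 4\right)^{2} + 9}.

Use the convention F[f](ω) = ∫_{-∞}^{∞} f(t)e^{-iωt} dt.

F(ω) = 2 \pi e^{- 4 i \omega - 3 \left|{\omega}\right|}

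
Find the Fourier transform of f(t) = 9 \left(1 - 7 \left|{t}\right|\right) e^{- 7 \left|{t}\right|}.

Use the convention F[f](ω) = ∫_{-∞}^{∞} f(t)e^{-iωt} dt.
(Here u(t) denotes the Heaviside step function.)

F(ω) = \frac{252 \omega^{2}}{\left(\omega^{2} + 49\right)^{2}}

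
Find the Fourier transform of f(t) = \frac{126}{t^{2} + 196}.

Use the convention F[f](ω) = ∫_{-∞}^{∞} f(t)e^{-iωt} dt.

F(ω) = 9 \pi e^{- 14 \left|{\omega}\right|}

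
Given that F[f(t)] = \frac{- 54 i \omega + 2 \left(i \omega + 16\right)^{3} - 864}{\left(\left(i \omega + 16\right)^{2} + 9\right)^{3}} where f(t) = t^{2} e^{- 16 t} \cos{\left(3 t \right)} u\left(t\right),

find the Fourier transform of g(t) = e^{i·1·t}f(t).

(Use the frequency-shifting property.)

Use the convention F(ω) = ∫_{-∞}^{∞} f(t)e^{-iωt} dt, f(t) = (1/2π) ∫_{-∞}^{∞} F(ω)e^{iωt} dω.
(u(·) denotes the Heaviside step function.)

F[g](ω) = \frac{2 \left(27 i \left(1 - \omega\right) + \left(i \left(\omega - 1\right) + 16\right)^{3} - 432\right)}{\left(\left(i \left(\omega - 1\right) + 16\right)^{2} + 9\right)^{3}}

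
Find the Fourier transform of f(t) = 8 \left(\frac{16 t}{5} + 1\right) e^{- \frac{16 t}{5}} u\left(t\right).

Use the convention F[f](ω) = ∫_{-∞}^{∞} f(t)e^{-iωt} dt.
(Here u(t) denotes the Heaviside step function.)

F(ω) = \frac{40 \left(- 5 i \omega - 32\right)}{25 \omega^{2} - 160 i \omega - 256}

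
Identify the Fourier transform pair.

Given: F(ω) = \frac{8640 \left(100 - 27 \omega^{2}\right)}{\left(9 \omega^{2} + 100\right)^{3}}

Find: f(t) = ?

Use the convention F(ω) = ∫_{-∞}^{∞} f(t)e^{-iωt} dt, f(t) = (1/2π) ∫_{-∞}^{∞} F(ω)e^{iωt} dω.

f(t) = 8 t^{2} e^{- \frac{10 \left|{t}\right|}{3}}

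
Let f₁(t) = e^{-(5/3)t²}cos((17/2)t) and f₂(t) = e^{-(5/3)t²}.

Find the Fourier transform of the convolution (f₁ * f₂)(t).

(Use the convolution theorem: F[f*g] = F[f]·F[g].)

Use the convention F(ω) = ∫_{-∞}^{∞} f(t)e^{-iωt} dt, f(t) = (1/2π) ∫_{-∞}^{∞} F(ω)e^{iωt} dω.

F[f₁*f₂](ω) = \frac{3 \pi \left(e^{\frac{51 \omega}{10}} + 1\right) e^{- \frac{3 \omega^{2}}{10} - \frac{51 \omega}{20} - \frac{867}{80}}}{10}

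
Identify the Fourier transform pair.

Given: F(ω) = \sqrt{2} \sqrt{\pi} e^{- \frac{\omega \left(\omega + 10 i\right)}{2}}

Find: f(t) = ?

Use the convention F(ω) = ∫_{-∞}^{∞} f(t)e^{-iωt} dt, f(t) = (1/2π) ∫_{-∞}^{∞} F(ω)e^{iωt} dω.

f(t) = e^{- \frac{\left(t - 5\right)^{2}}{2}}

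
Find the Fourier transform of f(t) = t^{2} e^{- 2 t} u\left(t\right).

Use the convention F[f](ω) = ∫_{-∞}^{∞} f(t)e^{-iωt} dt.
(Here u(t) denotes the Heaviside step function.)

F(ω) = \frac{2}{\left(i \omega + 2\right)^{3}}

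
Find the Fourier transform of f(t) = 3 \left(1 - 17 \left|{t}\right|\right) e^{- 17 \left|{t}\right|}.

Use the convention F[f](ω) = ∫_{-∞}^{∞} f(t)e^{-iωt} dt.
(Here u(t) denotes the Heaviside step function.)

F(ω) = \frac{204 \omega^{2}}{\left(\omega^{2} + 289\right)^{2}}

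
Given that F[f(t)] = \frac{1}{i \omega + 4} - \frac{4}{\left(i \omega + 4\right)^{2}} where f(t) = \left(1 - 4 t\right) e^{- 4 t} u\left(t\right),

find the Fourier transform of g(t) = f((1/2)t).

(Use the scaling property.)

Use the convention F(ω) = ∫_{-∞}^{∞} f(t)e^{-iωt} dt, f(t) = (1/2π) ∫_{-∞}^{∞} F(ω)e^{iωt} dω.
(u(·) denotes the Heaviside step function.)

F[g](ω) = \frac{i \omega}{- \omega^{2} + 4 i \omega + 4}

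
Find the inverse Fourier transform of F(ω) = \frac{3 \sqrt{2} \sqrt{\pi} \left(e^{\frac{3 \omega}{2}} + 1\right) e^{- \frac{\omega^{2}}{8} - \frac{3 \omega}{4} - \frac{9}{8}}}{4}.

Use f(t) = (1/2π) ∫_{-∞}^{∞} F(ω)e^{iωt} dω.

f(t) = 3 e^{- 2 t^{2}} \cos{\left(3 t \right)}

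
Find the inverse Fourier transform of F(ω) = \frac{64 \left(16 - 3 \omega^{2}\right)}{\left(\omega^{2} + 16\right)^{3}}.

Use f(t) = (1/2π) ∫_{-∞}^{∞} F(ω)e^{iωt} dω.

f(t) = 4 t^{2} e^{- 4 \left|{t}\right|}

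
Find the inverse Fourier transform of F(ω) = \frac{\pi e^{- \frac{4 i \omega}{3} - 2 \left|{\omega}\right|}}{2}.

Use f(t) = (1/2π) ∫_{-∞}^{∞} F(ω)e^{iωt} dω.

f(t) = \frac{1}{\left(t - \frac{4}{3}\right)^{2} + 4}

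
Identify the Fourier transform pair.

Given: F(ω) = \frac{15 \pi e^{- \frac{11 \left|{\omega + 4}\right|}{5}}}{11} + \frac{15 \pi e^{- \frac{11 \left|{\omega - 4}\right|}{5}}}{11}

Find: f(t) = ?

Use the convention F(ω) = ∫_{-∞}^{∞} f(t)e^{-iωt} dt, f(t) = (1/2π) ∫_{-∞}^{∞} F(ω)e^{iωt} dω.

f(t) = \frac{6 \cos{\left(4 t \right)}}{t^{2} + \frac{121}{25}}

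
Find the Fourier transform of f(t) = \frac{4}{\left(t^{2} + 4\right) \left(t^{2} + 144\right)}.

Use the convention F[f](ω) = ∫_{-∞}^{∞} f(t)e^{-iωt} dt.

F(ω) = \frac{\pi \left(6 e^{10 \left|{\omega}\right|} - 1\right) e^{- 12 \left|{\omega}\right|}}{420}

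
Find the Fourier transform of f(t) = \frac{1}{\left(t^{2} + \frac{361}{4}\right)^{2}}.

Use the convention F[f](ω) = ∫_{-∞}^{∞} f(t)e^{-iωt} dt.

F(ω) = \frac{2 \pi \left(19 \left|{\omega}\right| + 2\right) e^{- \frac{19 \left|{\omega}\right|}{2}}}{6859}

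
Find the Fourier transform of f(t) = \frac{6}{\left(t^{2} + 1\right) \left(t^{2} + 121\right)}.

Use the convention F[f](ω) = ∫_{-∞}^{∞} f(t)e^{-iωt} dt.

F(ω) = \frac{\pi e^{- \left|{\omega}\right|}}{20} - \frac{\pi e^{- 11 \left|{\omega}\right|}}{220}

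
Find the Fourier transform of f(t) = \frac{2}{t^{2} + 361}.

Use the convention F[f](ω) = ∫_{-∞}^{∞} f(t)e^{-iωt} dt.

F(ω) = \frac{2 \pi e^{- 19 \left|{\omega}\right|}}{19}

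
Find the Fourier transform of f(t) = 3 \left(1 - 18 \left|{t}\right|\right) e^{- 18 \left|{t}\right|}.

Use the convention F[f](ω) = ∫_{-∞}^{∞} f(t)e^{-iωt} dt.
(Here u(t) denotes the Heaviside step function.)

F(ω) = \frac{216 \omega^{2}}{\left(\omega^{2} + 324\right)^{2}}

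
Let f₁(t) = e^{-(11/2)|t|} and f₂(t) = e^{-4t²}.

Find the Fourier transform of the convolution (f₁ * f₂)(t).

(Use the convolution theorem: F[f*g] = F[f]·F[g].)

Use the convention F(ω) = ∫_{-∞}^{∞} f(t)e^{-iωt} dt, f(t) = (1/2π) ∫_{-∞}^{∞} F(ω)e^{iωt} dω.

F[f₁*f₂](ω) = \frac{22 \sqrt{\pi} e^{- \frac{\omega^{2}}{16}}}{4 \omega^{2} + 121}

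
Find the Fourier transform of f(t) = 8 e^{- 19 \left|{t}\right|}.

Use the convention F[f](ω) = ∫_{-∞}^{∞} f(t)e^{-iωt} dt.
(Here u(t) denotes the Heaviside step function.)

F(ω) = \frac{304}{\omega^{2} + 361}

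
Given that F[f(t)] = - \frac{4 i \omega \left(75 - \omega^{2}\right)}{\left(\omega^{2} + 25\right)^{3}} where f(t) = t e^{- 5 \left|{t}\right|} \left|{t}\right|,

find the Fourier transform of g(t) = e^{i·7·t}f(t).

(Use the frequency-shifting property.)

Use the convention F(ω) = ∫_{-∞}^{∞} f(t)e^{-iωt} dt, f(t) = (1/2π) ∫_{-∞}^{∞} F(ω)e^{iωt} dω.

F[g](ω) = \frac{4 i \left(\omega - 7\right) \left(\left(\omega - 7\right)^{2} - 75\right)}{\left(\left(\omega - 7\right)^{2} + 25\right)^{3}}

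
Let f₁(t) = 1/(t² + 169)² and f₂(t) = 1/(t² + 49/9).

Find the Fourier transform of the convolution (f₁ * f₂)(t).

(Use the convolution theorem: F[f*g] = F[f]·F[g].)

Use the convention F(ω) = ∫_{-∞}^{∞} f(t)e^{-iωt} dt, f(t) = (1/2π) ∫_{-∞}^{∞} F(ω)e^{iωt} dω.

F[f₁*f₂](ω) = \frac{3 \pi^{2} \left(13 \left|{\omega}\right| + 1\right) e^{- \frac{46 \left|{\omega}\right|}{3}}}{30758}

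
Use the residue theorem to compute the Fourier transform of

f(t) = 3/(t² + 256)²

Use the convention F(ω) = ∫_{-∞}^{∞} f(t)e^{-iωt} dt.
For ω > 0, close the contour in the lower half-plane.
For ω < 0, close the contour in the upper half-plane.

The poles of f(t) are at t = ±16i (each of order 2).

Let g(z) = f(z)e^{-iωz}; for large |z| the factor e^{-iωz} decays in the lower half-plane when ω > 0 and in the upper half-plane when ω < 0.

Case ω > 0 (lower half-plane, clockwise contour ⇒ F(ω) = -2πi·ΣRes):
  Res_{z = - 16 i} g(z) = \frac{3 i \left(16 \omega + 1\right) e^{- 16 \omega}}{16384} (pole of order 2)
  F(ω) = -2πi·ΣRes = \frac{3 \pi \left(16 \omega + 1\right) e^{- 16 \omega}}{8192}

Case ω < 0 (upper half-plane, counterclockwise contour ⇒ F(ω) = +2πi·ΣRes):
  Res_{z = 16 i} g(z) = \frac{3 i \left(16 \omega - 1\right) e^{16 \omega}}{16384} (pole of order 2)
  F(ω) = 2πi·ΣRes = \frac{3 \pi \left(1 - 16 \omega\right) e^{16 \omega}}{8192}

Both cases combine into a single formula in |ω|:

F(ω) = \frac{3 \pi \left(16 \left|{\omega}\right| + 1\right) e^{- 16 \left|{\omega}\right|}}{8192}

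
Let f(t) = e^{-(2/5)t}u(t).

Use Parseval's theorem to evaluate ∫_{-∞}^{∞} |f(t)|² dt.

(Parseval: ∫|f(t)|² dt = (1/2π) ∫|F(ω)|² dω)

∫|f(t)|² dt = \frac{5}{4}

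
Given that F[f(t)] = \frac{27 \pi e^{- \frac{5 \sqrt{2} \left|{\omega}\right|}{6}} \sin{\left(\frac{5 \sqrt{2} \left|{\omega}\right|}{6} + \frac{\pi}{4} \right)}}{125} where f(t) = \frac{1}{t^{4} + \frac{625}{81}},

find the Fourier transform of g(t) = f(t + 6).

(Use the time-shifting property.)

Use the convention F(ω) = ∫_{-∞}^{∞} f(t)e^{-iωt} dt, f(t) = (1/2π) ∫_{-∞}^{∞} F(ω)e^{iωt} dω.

F[g](ω) = \frac{27 \pi e^{6 i \omega - \frac{5 \sqrt{2} \left|{\omega}\right|}{6}} \sin{\left(\frac{5 \sqrt{2} \left|{\omega}\right|}{6} + \frac{\pi}{4} \right)}}{125}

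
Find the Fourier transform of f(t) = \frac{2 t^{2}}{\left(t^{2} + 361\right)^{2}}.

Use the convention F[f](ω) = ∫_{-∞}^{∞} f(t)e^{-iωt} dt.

F(ω) = \frac{\pi \left(1 - 19 \left|{\omega}\right|\right) e^{- 19 \left|{\omega}\right|}}{19}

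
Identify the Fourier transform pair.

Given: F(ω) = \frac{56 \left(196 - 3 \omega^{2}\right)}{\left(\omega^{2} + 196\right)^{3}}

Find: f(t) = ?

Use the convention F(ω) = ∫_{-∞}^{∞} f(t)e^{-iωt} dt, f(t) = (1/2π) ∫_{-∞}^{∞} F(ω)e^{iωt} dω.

f(t) = t^{2} e^{- 14 \left|{t}\right|}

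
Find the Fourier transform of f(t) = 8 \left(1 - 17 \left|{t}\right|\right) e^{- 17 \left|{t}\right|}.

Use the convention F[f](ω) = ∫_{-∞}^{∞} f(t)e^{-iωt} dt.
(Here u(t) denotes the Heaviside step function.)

F(ω) = \frac{544 \omega^{2}}{\left(\omega^{2} + 289\right)^{2}}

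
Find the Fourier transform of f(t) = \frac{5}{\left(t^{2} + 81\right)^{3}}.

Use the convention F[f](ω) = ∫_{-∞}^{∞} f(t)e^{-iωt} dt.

F(ω) = \frac{5 \pi \left(27 \omega^{2} + 9 \left|{\omega}\right| + 1\right) e^{- 9 \left|{\omega}\right|}}{157464}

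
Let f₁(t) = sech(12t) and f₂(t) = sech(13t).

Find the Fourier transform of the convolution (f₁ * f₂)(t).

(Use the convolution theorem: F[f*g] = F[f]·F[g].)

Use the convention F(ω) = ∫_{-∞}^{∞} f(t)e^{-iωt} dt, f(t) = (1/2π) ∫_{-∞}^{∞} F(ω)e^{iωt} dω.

F[f₁*f₂](ω) = \frac{\pi^{2}}{156 \cosh{\left(\frac{\pi \omega}{26} \right)} \cosh{\left(\frac{\pi \omega}{24} \right)}}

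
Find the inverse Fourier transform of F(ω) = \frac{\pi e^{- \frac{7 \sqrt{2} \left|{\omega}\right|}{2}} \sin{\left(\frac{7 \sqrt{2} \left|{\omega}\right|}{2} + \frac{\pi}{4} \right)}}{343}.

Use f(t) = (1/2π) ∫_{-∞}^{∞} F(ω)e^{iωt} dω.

f(t) = \frac{1}{t^{4} + 2401}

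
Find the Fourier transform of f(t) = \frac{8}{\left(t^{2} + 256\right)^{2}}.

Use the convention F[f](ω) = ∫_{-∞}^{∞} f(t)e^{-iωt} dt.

F(ω) = \frac{\pi \left(16 \left|{\omega}\right| + 1\right) e^{- 16 \left|{\omega}\right|}}{1024}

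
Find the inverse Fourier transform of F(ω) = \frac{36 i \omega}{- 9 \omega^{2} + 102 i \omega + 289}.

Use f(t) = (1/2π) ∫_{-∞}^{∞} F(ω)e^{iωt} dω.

f(t) = 4 \left(1 - \frac{17 t}{3}\right) e^{- \frac{17 t}{3}} u\left(t\right)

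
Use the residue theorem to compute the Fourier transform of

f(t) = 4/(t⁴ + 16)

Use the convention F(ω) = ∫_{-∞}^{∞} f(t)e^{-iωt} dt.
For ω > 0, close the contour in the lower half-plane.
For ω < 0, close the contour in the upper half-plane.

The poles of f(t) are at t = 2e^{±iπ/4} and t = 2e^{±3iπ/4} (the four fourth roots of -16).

Let g(z) = f(z)e^{-iωz}; for large |z| the factor e^{-iωz} decays in the lower half-plane when ω > 0 and in the upper half-plane when ω < 0.

Case ω > 0 (lower half-plane, clockwise contour ⇒ F(ω) = -2πi·ΣRes):
  Res_{z = - \sqrt{2} - \sqrt{2} i} g(z) = \frac{\sqrt{2} i \left(1 - i\right) e^{\sqrt{2} \omega \left(-1 + i\right)}}{16}
  Res_{z = \sqrt{2} - \sqrt{2} i} g(z) = \frac{\sqrt{2} i \left(1 + i\right) e^{- \sqrt{2} \omega \left(1 + i\right)}}{16}
  F(ω) = -2πi·ΣRes = \frac{\sqrt{2} \pi \left(1 - i\right) \left(e^{2 \sqrt{2} i \omega} + i\right) e^{- \sqrt{2} \omega \left(1 + i\right)}}{8} = \frac{\pi e^{- \sqrt{2} \omega} \sin{\left(\sqrt{2} \omega + \frac{\pi}{4} \right)}}{2}

Case ω < 0 (upper half-plane, counterclockwise contour ⇒ F(ω) = +2πi·ΣRes):
  Res_{z = \sqrt{2} + \sqrt{2} i} g(z) = \frac{\sqrt{2} i \left(-1 + i\right) e^{\sqrt{2} \omega \left(1 - i\right)}}{16}
  Res_{z = - \sqrt{2} + \sqrt{2} i} g(z) = \frac{\sqrt{2} \left(1 - i\right) e^{\sqrt{2} \omega \left(1 + i\right)}}{16}
  F(ω) = 2πi·ΣRes = - \frac{\sqrt{2} i \pi \left(i \left(1 - i\right) e^{\sqrt{2} \omega \left(1 - i\right)} - \left(1 - i\right) e^{\sqrt{2} \omega \left(1 + i\right)}\right)}{8} = \frac{\pi e^{\sqrt{2} \omega} \cos{\left(\sqrt{2} \omega + \frac{\pi}{4} \right)}}{2}

Both cases combine into a single formula in |ω|:

F(ω) = \frac{\pi e^{- \sqrt{2} \left|{\omega}\right|} \sin{\left(\sqrt{2} \left|{\omega}\right| + \frac{\pi}{4} \right)}}{2}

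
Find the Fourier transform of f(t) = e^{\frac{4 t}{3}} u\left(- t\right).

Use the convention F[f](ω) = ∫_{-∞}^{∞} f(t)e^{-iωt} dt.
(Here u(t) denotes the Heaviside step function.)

F(ω) = - \frac{3}{3 i \omega - 4}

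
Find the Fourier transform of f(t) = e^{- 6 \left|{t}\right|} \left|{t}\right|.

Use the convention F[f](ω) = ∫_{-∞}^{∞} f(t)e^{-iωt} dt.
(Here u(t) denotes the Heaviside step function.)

F(ω) = \frac{2 \left(36 - \omega^{2}\right)}{\left(\omega^{2} + 36\right)^{2}}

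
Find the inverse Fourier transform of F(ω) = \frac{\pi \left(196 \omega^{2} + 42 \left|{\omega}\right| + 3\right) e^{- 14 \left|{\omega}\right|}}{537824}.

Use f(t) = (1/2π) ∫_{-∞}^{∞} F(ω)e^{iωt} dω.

f(t) = \frac{8}{\left(t^{2} + 196\right)^{3}}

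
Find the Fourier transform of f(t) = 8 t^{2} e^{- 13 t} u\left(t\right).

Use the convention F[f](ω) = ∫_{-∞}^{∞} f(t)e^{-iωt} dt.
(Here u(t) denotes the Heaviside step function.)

F(ω) = \frac{16}{\left(i \omega + 13\right)^{3}}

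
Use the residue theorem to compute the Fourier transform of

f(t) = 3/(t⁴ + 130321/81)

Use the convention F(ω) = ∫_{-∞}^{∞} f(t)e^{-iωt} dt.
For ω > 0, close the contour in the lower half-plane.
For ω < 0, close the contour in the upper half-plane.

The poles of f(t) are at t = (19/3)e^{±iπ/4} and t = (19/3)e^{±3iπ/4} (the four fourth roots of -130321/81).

Let g(z) = f(z)e^{-iωz}; for large |z| the factor e^{-iωz} decays in the lower half-plane when ω > 0 and in the upper half-plane when ω < 0.

Case ω > 0 (lower half-plane, clockwise contour ⇒ F(ω) = -2πi·ΣRes):
  Res_{z = - \frac{19 \sqrt{2}}{6} - \frac{19 \sqrt{2} i}{6}} g(z) = \frac{81 \sqrt{2} i \left(1 - i\right) e^{\frac{19 \sqrt{2} \omega \left(-1 + i\right)}{6}}}{54872}
  Res_{z = \frac{19 \sqrt{2}}{6} - \frac{19 \sqrt{2} i}{6}} g(z) = \frac{81 \sqrt{2} i \left(1 + i\right) e^{- \frac{19 \sqrt{2} \omega \left(1 + i\right)}{6}}}{54872}
  F(ω) = -2πi·ΣRes = \frac{81 \sqrt{2} \pi \left(1 - i\right) \left(e^{\frac{19 \sqrt{2} i \omega}{3}} + i\right) e^{- \frac{19 \sqrt{2} \omega \left(1 + i\right)}{6}}}{27436} = \frac{81 \pi e^{- \frac{19 \sqrt{2} \omega}{6}} \sin{\left(\frac{19 \sqrt{2} \omega}{6} + \frac{\pi}{4} \right)}}{6859}

Case ω < 0 (upper half-plane, counterclockwise contour ⇒ F(ω) = +2πi·ΣRes):
  Res_{z = \frac{19 \sqrt{2}}{6} + \frac{19 \sqrt{2} i}{6}} g(z) = \frac{81 \sqrt{2} i \left(-1 + i\right) e^{\frac{19 \sqrt{2} \omega \left(1 - i\right)}{6}}}{54872}
  Res_{z = - \frac{19 \sqrt{2}}{6} + \frac{19 \sqrt{2} i}{6}} g(z) = \frac{81 \sqrt{2} \left(1 - i\right) e^{\frac{19 \sqrt{2} \omega \left(1 + i\right)}{6}}}{54872}
  F(ω) = 2πi·ΣRes = - \frac{81 \sqrt{2} i \pi \left(i \left(1 - i\right) e^{\frac{19 \sqrt{2} \omega \left(1 - i\right)}{6}} - \left(1 - i\right) e^{\frac{19 \sqrt{2} \omega \left(1 + i\right)}{6}}\right)}{27436} = \frac{81 \pi e^{\frac{19 \sqrt{2} \omega}{6}} \cos{\left(\frac{19 \sqrt{2} \omega}{6} + \frac{\pi}{4} \right)}}{6859}

Both cases combine into a single formula in |ω|:

F(ω) = \frac{81 \pi e^{- \frac{19 \sqrt{2} \left|{\omega}\right|}{6}} \sin{\left(\frac{19 \sqrt{2} \left|{\omega}\right|}{6} + \frac{\pi}{4} \right)}}{6859}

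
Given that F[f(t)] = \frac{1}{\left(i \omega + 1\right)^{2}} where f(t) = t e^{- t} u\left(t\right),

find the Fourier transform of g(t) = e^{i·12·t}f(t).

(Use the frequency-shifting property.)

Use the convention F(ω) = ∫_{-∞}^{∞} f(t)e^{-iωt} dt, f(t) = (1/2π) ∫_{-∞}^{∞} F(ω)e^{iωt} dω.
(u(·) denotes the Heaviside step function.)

F[g](ω) = \frac{1}{\left(i \left(\omega - 12\right) + 1\right)^{2}}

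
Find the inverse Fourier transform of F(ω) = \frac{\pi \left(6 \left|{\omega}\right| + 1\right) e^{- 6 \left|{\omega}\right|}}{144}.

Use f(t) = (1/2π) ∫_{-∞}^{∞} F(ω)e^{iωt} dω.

f(t) = \frac{3}{\left(t^{2} + 36\right)^{2}}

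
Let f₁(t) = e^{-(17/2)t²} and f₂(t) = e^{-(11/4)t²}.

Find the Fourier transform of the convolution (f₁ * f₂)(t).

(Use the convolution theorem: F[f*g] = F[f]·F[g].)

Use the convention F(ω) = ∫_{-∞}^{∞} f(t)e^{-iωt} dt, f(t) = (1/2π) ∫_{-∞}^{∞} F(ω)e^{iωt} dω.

F[f₁*f₂](ω) = \frac{2 \sqrt{374} \pi e^{- \frac{45 \omega^{2}}{374}}}{187}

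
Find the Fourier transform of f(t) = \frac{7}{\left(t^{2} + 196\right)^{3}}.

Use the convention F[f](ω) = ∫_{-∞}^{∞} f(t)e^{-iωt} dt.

F(ω) = \frac{\pi \left(196 \omega^{2} + 42 \left|{\omega}\right| + 3\right) e^{- 14 \left|{\omega}\right|}}{614656}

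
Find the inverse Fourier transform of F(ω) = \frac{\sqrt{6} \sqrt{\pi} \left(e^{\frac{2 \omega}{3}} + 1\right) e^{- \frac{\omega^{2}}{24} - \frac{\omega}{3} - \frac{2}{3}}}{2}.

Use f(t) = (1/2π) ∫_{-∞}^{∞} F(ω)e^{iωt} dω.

f(t) = 6 e^{- 6 t^{2}} \cos{\left(4 t \right)}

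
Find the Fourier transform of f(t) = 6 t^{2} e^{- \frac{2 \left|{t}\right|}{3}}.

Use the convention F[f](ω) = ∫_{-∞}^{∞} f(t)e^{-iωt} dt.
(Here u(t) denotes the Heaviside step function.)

F(ω) = \frac{1296 \left(4 - 27 \omega^{2}\right)}{\left(9 \omega^{2} + 4\right)^{3}}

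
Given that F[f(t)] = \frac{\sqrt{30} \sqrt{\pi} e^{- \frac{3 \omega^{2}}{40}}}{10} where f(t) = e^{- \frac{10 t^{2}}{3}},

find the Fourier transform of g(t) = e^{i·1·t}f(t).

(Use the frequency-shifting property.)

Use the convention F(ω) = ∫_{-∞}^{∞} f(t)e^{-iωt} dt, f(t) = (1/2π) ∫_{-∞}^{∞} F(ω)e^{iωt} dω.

F[g](ω) = \frac{\sqrt{30} \sqrt{\pi} e^{- \frac{3 \left(\omega - 1\right)^{2}}{40}}}{10}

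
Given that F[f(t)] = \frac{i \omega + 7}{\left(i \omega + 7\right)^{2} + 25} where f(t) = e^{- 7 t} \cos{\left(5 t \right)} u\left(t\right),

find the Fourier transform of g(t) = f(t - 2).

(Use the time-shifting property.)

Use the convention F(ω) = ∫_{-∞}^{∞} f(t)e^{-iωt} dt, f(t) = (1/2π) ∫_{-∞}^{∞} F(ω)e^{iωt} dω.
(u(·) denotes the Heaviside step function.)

F[g](ω) = \frac{\left(i \omega + 7\right) e^{- 2 i \omega}}{\left(i \omega + 7\right)^{2} + 25}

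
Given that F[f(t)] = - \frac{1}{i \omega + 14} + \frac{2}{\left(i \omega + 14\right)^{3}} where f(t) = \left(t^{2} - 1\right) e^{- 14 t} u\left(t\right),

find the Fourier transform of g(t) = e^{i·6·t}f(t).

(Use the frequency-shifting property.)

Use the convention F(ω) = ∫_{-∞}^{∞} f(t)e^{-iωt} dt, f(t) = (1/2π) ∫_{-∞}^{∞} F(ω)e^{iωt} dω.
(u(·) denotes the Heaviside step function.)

F[g](ω) = \frac{2 i \left(\omega - 6\right) - \left(i \left(\omega - 6\right) + 14\right)^{3} + 28}{\left(i \left(\omega - 6\right) + 14\right)^{4}}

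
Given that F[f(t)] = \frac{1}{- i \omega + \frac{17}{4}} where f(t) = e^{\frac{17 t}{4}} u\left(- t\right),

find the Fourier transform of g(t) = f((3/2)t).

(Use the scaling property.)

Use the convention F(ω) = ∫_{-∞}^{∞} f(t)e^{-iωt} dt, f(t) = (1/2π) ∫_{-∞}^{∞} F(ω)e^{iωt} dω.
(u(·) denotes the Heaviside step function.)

F[g](ω) = - \frac{8}{8 i \omega - 51}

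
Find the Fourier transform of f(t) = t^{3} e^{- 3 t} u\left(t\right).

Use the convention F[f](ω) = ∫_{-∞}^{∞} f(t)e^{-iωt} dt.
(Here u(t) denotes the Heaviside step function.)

F(ω) = \frac{6}{\left(i \omega + 3\right)^{4}}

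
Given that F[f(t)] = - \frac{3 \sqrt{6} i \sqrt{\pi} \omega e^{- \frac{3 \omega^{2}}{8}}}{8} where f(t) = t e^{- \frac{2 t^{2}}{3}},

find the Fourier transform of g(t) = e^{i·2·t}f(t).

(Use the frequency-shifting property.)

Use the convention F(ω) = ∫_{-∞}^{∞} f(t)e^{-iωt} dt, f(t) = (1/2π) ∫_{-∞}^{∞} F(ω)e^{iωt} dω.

F[g](ω) = \frac{3 \sqrt{6} i \sqrt{\pi} \left(2 - \omega\right) e^{- \frac{3 \left(\omega - 2\right)^{2}}{8}}}{8}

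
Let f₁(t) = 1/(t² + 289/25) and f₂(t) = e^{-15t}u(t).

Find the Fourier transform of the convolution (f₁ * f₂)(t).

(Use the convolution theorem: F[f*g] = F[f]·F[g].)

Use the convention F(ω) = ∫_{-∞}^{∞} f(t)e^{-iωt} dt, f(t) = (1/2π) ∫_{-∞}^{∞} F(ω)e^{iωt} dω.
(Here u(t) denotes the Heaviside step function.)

F[f₁*f₂](ω) = \frac{5 \pi e^{- \frac{17 \left|{\omega}\right|}{5}}}{17 \left(i \omega + 15\right)}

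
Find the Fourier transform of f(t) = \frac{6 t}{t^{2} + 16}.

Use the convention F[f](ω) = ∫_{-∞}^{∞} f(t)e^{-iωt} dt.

F(ω) = - 6 i \pi e^{- 4 \left|{\omega}\right|} \operatorname{sign}{\left(\omega \right)}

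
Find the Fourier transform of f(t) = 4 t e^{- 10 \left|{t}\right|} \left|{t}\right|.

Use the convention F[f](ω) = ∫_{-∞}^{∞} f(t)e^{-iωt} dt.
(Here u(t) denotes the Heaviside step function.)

F(ω) = \frac{16 i \omega \left(\omega^{2} - 300\right)}{\left(\omega^{2} + 100\right)^{3}}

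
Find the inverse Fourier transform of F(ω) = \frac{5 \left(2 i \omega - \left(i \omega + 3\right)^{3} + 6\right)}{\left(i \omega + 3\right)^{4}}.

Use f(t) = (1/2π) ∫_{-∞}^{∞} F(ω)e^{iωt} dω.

f(t) = 5 \left(t^{2} - 1\right) e^{- 3 t} u\left(t\right)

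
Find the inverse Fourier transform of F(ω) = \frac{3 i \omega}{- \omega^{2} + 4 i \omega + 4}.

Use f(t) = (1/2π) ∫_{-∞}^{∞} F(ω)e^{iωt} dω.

f(t) = 3 \left(1 - 2 t\right) e^{- 2 t} u\left(t\right)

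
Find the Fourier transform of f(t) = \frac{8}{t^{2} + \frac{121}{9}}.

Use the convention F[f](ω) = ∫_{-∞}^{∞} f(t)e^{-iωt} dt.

F(ω) = \frac{24 \pi e^{- \frac{11 \left|{\omega}\right|}{3}}}{11}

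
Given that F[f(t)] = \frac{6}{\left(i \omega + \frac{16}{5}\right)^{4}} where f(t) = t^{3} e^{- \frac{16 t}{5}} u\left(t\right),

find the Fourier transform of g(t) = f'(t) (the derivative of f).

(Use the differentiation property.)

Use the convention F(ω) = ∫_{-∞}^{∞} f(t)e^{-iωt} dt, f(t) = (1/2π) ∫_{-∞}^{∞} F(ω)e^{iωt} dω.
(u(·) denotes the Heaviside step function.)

F[g](ω) = \frac{3750 i \omega}{\left(5 i \omega + 16\right)^{4}}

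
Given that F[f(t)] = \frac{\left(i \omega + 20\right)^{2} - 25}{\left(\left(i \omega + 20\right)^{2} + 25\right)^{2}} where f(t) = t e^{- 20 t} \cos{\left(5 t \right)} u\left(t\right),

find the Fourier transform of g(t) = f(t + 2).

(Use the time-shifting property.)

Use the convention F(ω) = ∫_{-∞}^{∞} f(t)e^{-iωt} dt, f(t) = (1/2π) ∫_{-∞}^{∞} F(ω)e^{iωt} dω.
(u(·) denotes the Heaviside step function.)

F[g](ω) = \frac{\left(\left(i \omega + 20\right)^{2} - 25\right) e^{2 i \omega}}{\left(\left(i \omega + 20\right)^{2} + 25\right)^{2}}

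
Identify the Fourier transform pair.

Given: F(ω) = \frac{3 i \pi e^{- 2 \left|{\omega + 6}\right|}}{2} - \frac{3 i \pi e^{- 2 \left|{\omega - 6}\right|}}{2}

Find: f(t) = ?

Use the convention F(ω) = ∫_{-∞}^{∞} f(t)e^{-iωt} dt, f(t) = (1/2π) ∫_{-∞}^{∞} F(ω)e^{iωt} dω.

f(t) = \frac{6 \sin{\left(6 t \right)}}{t^{2} + 4}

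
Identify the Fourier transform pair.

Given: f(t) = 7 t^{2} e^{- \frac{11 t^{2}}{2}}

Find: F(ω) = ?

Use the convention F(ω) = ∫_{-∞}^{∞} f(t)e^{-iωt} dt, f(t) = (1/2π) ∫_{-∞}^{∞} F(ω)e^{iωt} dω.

F(ω) = \frac{7 \sqrt{22} \sqrt{\pi} \left(11 - \omega^{2}\right) e^{- \frac{\omega^{2}}{22}}}{1331}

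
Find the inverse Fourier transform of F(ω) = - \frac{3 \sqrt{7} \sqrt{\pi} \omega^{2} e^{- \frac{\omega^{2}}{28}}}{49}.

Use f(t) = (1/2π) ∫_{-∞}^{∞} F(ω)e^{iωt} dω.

f(t) = 3 \left(28 t^{2} - 2\right) e^{- 7 t^{2}}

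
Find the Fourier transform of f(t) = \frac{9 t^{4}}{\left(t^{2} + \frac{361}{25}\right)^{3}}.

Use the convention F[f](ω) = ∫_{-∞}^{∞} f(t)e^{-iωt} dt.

F(ω) = \frac{9 \pi \left(361 \omega^{2} - 475 \left|{\omega}\right| + 75\right) e^{- \frac{19 \left|{\omega}\right|}{5}}}{760}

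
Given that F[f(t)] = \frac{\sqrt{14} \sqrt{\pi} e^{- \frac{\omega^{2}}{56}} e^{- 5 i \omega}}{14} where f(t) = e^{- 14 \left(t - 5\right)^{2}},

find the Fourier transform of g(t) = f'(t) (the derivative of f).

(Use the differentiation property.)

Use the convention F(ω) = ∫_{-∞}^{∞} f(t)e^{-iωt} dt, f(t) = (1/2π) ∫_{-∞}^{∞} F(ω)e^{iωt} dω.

F[g](ω) = \frac{\sqrt{14} i \sqrt{\pi} \omega e^{- \frac{\omega \left(\omega + 280 i\right)}{56}}}{14}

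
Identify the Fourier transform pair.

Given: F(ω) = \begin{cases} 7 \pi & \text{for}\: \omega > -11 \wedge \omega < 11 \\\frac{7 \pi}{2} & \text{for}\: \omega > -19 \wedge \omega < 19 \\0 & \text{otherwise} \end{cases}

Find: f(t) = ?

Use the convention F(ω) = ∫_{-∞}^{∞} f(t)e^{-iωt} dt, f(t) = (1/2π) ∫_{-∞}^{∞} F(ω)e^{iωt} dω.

f(t) = \frac{7 \sin{\left(15 t \right)} \cos{\left(4 t \right)}}{t}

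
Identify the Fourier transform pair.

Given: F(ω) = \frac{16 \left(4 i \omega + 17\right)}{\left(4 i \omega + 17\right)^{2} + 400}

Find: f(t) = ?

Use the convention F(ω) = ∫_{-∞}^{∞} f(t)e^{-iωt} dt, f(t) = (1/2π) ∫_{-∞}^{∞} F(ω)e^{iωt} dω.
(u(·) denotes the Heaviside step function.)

f(t) = 4 e^{- \frac{17 t}{4}} \cos{\left(5 t \right)} u\left(t\right)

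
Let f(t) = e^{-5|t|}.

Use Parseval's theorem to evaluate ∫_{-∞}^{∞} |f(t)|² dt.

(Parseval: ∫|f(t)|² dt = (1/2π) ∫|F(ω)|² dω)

∫|f(t)|² dt = \frac{1}{5}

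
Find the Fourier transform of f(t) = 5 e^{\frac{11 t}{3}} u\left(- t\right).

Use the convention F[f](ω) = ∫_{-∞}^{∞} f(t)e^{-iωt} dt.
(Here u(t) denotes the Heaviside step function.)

F(ω) = - \frac{15}{3 i \omega - 11}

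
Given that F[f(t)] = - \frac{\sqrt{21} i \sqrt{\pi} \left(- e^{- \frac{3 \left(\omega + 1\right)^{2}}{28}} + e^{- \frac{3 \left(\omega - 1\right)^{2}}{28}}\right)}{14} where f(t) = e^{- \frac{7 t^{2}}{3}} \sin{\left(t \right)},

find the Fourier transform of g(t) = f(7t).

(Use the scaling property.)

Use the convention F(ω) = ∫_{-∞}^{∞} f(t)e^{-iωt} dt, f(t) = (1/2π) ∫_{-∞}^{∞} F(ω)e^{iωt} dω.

F[g](ω) = \frac{\sqrt{21} i \sqrt{\pi} \left(1 - e^{\frac{3 \omega}{49}}\right) e^{- \frac{3 \omega^{2}}{1372} - \frac{3 \omega}{98} - \frac{3}{28}}}{98}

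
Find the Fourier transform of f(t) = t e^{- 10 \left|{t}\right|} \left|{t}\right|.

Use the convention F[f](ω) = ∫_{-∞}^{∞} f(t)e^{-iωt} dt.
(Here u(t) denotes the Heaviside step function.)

F(ω) = \frac{4 i \omega \left(\omega^{2} - 300\right)}{\left(\omega^{2} + 100\right)^{3}}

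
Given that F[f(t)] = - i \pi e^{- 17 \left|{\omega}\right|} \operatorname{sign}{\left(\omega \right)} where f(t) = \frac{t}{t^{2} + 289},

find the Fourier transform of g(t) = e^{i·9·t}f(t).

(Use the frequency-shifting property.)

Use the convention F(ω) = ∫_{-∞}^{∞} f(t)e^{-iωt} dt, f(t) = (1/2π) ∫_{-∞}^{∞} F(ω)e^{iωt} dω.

F[g](ω) = - i \pi e^{- 17 \left|{\omega - 9}\right|} \operatorname{sign}{\left(\omega - 9 \right)}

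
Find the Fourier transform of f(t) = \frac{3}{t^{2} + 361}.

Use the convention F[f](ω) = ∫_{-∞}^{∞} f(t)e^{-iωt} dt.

F(ω) = \frac{3 \pi e^{- 19 \left|{\omega}\right|}}{19}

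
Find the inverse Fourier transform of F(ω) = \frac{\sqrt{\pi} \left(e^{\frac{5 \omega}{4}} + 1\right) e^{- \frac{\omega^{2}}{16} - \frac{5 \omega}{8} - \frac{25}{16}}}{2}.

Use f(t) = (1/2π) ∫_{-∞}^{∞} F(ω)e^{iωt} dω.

f(t) = 2 e^{- 4 t^{2}} \cos{\left(5 t \right)}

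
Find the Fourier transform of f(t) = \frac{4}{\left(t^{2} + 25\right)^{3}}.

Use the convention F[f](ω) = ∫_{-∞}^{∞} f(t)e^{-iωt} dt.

F(ω) = \frac{\pi \left(25 \omega^{2} + 15 \left|{\omega}\right| + 3\right) e^{- 5 \left|{\omega}\right|}}{6250}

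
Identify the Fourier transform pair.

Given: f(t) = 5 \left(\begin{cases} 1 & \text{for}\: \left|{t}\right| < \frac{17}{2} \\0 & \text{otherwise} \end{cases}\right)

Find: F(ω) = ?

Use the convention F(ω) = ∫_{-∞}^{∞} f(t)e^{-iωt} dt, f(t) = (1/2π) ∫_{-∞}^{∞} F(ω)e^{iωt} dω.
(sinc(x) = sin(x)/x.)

F(ω) = 85 \operatorname{sinc}{\left(\frac{17 \omega}{2} \right)}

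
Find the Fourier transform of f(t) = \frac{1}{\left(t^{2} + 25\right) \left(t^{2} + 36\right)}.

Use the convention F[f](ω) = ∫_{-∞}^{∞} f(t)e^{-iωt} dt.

F(ω) = \frac{\pi \left(6 e^{\left|{\omega}\right|} - 5\right) e^{- 6 \left|{\omega}\right|}}{330}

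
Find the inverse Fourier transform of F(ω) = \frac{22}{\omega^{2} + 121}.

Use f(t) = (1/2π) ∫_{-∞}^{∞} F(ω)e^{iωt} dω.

f(t) = e^{- 11 \left|{t}\right|}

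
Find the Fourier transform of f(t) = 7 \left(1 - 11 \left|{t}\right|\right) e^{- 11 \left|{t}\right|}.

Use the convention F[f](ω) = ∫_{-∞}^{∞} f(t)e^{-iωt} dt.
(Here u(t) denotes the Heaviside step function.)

F(ω) = \frac{308 \omega^{2}}{\left(\omega^{2} + 121\right)^{2}}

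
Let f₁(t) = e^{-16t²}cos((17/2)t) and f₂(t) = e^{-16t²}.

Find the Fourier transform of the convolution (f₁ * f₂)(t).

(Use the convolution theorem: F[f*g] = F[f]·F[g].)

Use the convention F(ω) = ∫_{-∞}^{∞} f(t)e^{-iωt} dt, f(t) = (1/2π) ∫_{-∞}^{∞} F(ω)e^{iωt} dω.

F[f₁*f₂](ω) = \frac{\pi \left(e^{\frac{17 \omega}{32}} + 1\right) e^{- \frac{\omega^{2}}{32} - \frac{17 \omega}{64} - \frac{289}{256}}}{32}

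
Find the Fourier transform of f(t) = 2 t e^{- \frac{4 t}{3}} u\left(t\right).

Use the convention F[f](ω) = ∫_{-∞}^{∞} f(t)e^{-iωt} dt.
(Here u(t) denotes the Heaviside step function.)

F(ω) = \frac{18}{\left(3 i \omega + 4\right)^{2}}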